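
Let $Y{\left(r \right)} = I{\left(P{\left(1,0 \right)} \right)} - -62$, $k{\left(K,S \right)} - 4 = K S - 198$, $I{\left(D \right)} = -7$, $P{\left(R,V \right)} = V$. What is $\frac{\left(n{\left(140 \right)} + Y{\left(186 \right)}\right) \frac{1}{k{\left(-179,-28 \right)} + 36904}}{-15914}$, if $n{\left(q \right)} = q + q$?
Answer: $- \frac{335}{663963908} \approx -5.0455 \cdot 10^{-7}$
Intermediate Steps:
$n{\left(q \right)} = 2 q$
$k{\left(K,S \right)} = -194 + K S$ ($k{\left(K,S \right)} = 4 + \left(K S - 198\right) = 4 + \left(-198 + K S\right) = -194 + K S$)
$Y{\left(r \right)} = 55$ ($Y{\left(r \right)} = -7 - -62 = -7 + 62 = 55$)
$\frac{\left(n{\left(140 \right)} + Y{\left(186 \right)}\right) \frac{1}{k{\left(-179,-28 \right)} + 36904}}{-15914} = \frac{\left(2 \cdot 140 + 55\right) \frac{1}{\left(-194 - -5012\right) + 36904}}{-15914} = \frac{280 + 55}{\left(-194 + 5012\right) + 36904} \left(- \frac{1}{15914}\right) = \frac{335}{4818 + 36904} \left(- \frac{1}{15914}\right) = \frac{335}{41722} \left(- \frac{1}{15914}\right) = - \frac{335}{663963908}$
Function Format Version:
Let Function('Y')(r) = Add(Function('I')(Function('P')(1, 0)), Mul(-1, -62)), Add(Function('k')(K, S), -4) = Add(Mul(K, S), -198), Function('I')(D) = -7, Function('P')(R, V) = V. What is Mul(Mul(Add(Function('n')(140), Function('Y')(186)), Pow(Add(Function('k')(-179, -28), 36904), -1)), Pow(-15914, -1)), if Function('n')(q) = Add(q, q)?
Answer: Rational(-335, 663963908) ≈ -5.0455e-7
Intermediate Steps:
Function('n')(q) = Mul(2, q)
Function('k')(K, S) = Add(-194, Mul(K, S)) (Function('k')(K, S) = Add(4, Add(Mul(K, S), -198)) = Add(4, Add(-198, Mul(K, S))) = Add(-194, Mul(K, S)))
Function('Y')(r) = 55 (Function('Y')(r) = Add(-7, Mul(-1, -62)) = Add(-7, 62) = 55)
Mul(Mul(Add(Function('n')(140), Function('Y')(186)), Pow(Add(Function('k')(-179, -28), 36904), -1)), Pow(-15914, -1)) = Mul(Mul(Add(Mul(2, 140), 55), Pow(Add(Add(-194, Mul(-179, -28)), 36904), -1)), Pow(-15914, -1)) = Mul(Mul(Add(280, 55), Pow(Add(Add(-194, 5012), 36904), -1)), Rational(-1, 15914)) = Mul(Mul(335, Pow(Add(4818, 36904), -1)), Rational(-1, 15914)) = Mul(Mul(335, Pow(41722, -1)), Rational(-1, 15914)) = Mul(Mul(335, Rational(1, 41722)), Rational(-1, 15914)) = Mul(Rational(335, 41722), Rational(-1, 15914)) = Rational(-335, 663963908)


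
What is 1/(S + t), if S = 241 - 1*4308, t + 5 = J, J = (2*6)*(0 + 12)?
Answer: -1/3928 ≈ -0.00025458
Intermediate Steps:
J = 144 (J = 12*12 = 144)
t = 139 (t = -5 + 144 = 139)
S = -4067 (S = 241 - 4308 = -4067)
1/(S + t) = 1/(-4067 + 139) = 1/(-3928) = -1/3928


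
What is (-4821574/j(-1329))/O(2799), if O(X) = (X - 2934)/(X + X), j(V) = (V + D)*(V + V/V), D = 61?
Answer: 749754757/6314640 ≈ 118.73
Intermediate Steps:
j(V) = (1 + V)*(61 + V) (j(V) = (V + 61)*(V + V/V) = (61 + V)*(V + 1) = (61 + V)*(1 + V) = (1 + V)*(61 + V))
O(X) = (-2934 + X)/(2*X) (O(X) = (-2934 + X)/((2*X)) = (-2934 + X)*(1/(2*X)) = (-2934 + X)/(2*X))
(-4821574/j(-1329))/O(2799) = (-4821574/(61 + (-1329)² + 62*(-1329)))/(((½)*(-2934 + 2799)/2799)) = (-4821574/(61 + 1766241 - 82398))/(((½)*(1/2799)*(-135))) = (-4821574/1683904)/(-15/622) = -4821574*1/1683904*(-622/15) = -2410787/841952*(-622/15) = 749754757/6314640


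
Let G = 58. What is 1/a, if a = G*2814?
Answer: 1/163212 ≈ 6.1270e-6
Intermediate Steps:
a = 163212 (a = 58*2814 = 163212)
1/a = 1/163212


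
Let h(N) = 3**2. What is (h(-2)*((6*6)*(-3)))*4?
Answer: -3888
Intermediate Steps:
h(N) = 9
(h(-2)*((6*6)*(-3)))*4 = (9*((6*6)*(-3)))*4 = (9*(36*(-3)))*4 = (9*(-108))*4 = -972*4 = -3888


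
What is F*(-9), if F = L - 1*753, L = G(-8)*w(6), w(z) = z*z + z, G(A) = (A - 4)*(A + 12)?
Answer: 24921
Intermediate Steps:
G(A) = (-4 + A)*(12 + A)
w(z) = z + z² (w(z) = z² + z = z + z²)
L = -2016 (L = (-48 + (-8)² + 8*(-8))*(6*(1 + 6)) = (-48 + 64 - 64)*(6*7) = -48*42 = -2016)
F = -2769 (F = -2016 - 1*753 = -2016 - 753 = -2769)
F*(-9) = -2769*(-9) = 24921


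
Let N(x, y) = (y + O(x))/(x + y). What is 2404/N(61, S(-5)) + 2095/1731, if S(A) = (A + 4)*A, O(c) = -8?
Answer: -91547033/1731 ≈ -52887.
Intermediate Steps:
S(A) = A*(4 + A) (S(A) = (4 + A)*A = A*(4 + A))
N(x, y) = (-8 + y)/(x + y) (N(x, y) = (y - 8)/(x + y) = (-8 + y)/(x + y))
2404/N(61, S(-5)) + 2095/1731 = 2404/(((-8 - 5*(4 - 5))/(61 - 5*(4 - 5)))) + 2095/1731 = 2404/(((-8 - 5*(-1))/(61 - 5*(-1)))) + 2095*(1/1731) = 2404/(((-8 + 5)/(61 + 5))) + 2095/1731 = 2404/((-3/66)) + 2095/1731 = 2404/(((1/66)*(-3))) + 2095/1731 = 2404/(-1/22) + 2095/1731 = 2404*(-22) + 2095/1731 = -52888 + 2095/1731 = -91547033/1731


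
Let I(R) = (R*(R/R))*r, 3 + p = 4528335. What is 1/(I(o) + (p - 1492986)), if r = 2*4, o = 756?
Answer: 1/3041394 ≈ 3.2880e-7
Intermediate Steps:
r = 8
p = 4528332 (p = -3 + 4528335 = 4528332)
I(R) = 8*R (I(R) = (R*(R/R))*8 = (R*1)*8 = R*8 = 8*R)
1/(I(o) + (p - 1492986)) = 1/(8*756 + (4528332 - 1492986)) = 1/(6048 + 3035346) = 1/3041394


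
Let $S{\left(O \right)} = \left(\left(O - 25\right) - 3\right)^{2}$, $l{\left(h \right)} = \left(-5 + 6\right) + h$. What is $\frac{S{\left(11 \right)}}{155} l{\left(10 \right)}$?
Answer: $\frac{3179}{155} \approx 20.51$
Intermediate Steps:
$l{\left(h \right)} = 1 + h$
$S{\left(O \right)} = \left(-28 + O\right)^{2}$ ($S{\left(O \right)} = \left(\left(O - 25\right) - 3\right)^{2} = \left(\left(-25 + O\right) - 3\right)^{2} = \left(-28 + O\right)^{2}$)
$\frac{S{\left(11 \right)}}{155} l{\left(10 \right)} = \frac{\left(-28 + 11\right)^{2}}{155} \left(1 + 10\right) = \left(-17\right)^{2} \cdot \frac{1}{155} \cdot 11 = 289 \cdot \frac{1}{155} \cdot 11 = \frac{289}{155} \cdot 11 = \frac{3179}{155}$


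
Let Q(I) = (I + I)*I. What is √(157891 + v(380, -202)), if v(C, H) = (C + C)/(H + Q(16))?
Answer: √151735607/31 ≈ 397.36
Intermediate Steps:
Q(I) = 2*I² (Q(I) = (2*I)*I = 2*I²)
v(C, H) = 2*C/(512 + H) (v(C, H) = (C + C)/(H + 2*16²) = (2*C)/(H + 2*256) = (2*C)/(H + 512) = (2*C)/(512 + H) = 2*C/(512 + H))
√(157891 + v(380, -202)) = √(157891 + 2*380/(512 - 202)) = √(157891 + 2*380/310) = √(157891 + 2*380*(1/310)) = √(157891 + 76/31) = √(4894697/31) = √151735607/31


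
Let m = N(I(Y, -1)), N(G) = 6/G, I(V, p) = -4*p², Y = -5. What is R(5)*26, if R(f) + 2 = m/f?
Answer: -299/5 ≈ -59.800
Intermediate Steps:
m = -3/2 (m = 6/((-4*(-1)²)) = 6/((-4*1)) = 6/(-4) = 6*(-¼) = -3/2 ≈ -1.5000)
R(f) = -2 - 3/(2*f)
R(5)*26 = (-2 - 3/2/5)*26 = (-2 - 3/2*⅕)*26 = (-2 - 3/10)*26 = -23/10*26 = -299/5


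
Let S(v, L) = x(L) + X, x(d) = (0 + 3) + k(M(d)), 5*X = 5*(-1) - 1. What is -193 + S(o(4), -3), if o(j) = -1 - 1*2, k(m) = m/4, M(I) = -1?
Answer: -3829/20 ≈ -191.45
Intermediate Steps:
k(m) = m/4 (k(m) = m*(1/4) = m/4)
X = -6/5 (X = (5*(-1) - 1)/5 = (-5 - 1)/5 = (1/5)*(-6) = -6/5 ≈ -1.2000)
x(d) = 11/4 (x(d) = (0 + 3) + (1/4)*(-1) = 3 - 1/4 = 11/4)
o(j) = -3 (o(j) = -1 - 2 = -3)
S(v, L) = 31/20 (S(v, L) = 11/4 - 6/5 = 31/20)
-193 + S(o(4), -3) = -193 + 31/20 = -3829/20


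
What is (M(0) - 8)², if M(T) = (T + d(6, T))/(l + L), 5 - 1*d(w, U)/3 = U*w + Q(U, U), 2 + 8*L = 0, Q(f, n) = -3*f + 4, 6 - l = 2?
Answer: 1296/25 ≈ 51.840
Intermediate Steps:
l = 4 (l = 6 - 1*2 = 6 - 2 = 4)
Q(f, n) = 4 - 3*f
L = -¼ (L = -¼ + (⅛)*0 = -¼ + 0 = -¼ ≈ -0.25000)
d(w, U) = 3 + 9*U - 3*U*w (d(w, U) = 15 - 3*(U*w + (4 - 3*U)) = 15 - 3*(4 - 3*U + U*w) = 15 + (-12 + 9*U - 3*U*w) = 3 + 9*U - 3*U*w)
M(T) = ⅘ - 32*T/15 (M(T) = (T + (3 + 9*T - 3*T*6))/(4 - ¼) = (T + (3 + 9*T - 18*T))/(15/4) = (T + (3 - 9*T))*(4/15) = (3 - 8*T)*(4/15) = ⅘ - 32*T/15)
(M(0) - 8)² = ((⅘ - 32/15*0) - 8)² = ((⅘ + 0) - 8)² = (⅘ - 8)² = (-36/5)² = 1296/25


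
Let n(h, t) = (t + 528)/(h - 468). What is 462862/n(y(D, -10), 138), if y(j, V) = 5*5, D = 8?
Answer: -102523933/333 ≈ -3.0788e+5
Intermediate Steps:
y(j, V) = 25
n(h, t) = (528 + t)/(-468 + h)
462862/n(y(D, -10), 138) = 462862/(((528 + 138)/(-468 + 25))) = 462862/((666/(-443))) = 462862/((-1/443*666)) = 462862/(-666/443) = 462862*(-443/666) = -102523933/333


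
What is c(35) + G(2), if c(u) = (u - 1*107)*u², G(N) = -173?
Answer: -88373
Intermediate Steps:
c(u) = u²*(-107 + u) (c(u) = (u - 107)*u² = (-107 + u)*u² = u²*(-107 + u))
c(35) + G(2) = 35²*(-107 + 35) - 173 = 1225*(-72) - 173 = -88200 - 173 = -88373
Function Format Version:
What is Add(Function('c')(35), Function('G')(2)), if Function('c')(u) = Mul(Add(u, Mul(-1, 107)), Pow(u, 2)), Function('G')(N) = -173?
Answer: -88373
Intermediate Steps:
Function('c')(u) = Mul(Pow(u, 2), Add(-107, u)) (Function('c')(u) = Mul(Add(u, -107), Pow(u, 2)) = Mul(Add(-107, u), Pow(u, 2)) = Mul(Pow(u, 2), Add(-107, u)))
Add(Function('c')(35), Function('G')(2)) = Add(Mul(Pow(35, 2), Add(-107, 35)), -173) = Add(Mul(1225, -72), -173) = Add(-88200, -173) = -88373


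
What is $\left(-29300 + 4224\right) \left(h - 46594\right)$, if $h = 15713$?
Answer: $774371956$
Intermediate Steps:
$\left(-29300 + 4224\right) \left(h - 46594\right) = \left(-29300 + 4224\right) \left(15713 - 46594\right) = \left(-25076\right) \left(-30881\right) = 774371956$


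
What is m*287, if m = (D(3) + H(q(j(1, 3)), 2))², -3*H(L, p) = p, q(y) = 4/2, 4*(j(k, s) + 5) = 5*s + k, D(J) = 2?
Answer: 4592/9 ≈ 510.22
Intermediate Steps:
j(k, s) = -5 + k/4 + 5*s/4 (j(k, s) = -5 + (5*s + k)/4 = -5 + (k + 5*s)/4 = -5 + (k/4 + 5*s/4) = -5 + k/4 + 5*s/4)
q(y) = 2 (q(y) = 4*(½) = 2)
H(L, p) = -p/3
m = 16/9 (m = (2 - ⅓*2)² = (2 - ⅔)² = (4/3)² = 16/9 ≈ 1.7778)
m*287 = (16/9)*287 = 4592/9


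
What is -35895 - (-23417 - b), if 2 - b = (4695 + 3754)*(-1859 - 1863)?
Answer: 31434702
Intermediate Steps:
b = 31447180 (b = 2 - (4695 + 3754)*(-1859 - 1863) = 2 - 8449*(-3722) = 2 - 1*(-31447178) = 2 + 31447178 = 31447180)
-35895 - (-23417 - b) = -35895 - (-23417 - 1*31447180) = -35895 - (-23417 - 31447180) = -35895 - 1*(-31470597) = -35895 + 31470597 = 31434702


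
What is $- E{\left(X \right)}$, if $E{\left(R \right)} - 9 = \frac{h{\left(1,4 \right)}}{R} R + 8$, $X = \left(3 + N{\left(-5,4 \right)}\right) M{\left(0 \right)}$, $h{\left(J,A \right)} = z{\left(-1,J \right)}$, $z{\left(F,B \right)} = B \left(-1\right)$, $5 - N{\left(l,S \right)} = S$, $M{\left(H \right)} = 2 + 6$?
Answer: $-16$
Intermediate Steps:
$M{\left(H \right)} = 8$
$N{\left(l,S \right)} = 5 - S$
$z{\left(F,B \right)} = - B$
$h{\left(J,A \right)} = - J$
$X = 32$ ($X = \left(3 + \left(5 - 4\right)\right) 8 = \left(3 + 1\right) 8 = 4 \cdot 8 = 32$)
$E{\left(R \right)} = 16$ ($E{\left(R \right)} = 9 + \left(\frac{\left(-1\right) 1}{R} R + 8\right) = 9 + \left(- \frac{1}{R} R + 8\right) = 9 + \left(-1 + 8\right) = 9 + 7 = 16$)
$- E{\left(X \right)} = \left(-1\right) 16 = -16$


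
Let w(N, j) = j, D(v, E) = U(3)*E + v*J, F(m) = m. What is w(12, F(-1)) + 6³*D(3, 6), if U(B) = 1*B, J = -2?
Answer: 2591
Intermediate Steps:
U(B) = B
D(v, E) = -2*v + 3*E (D(v, E) = 3*E + v*(-2) = 3*E - 2*v = -2*v + 3*E)
w(12, F(-1)) + 6³*D(3, 6) = -1 + 6³*(-2*3 + 3*6) = -1 + 216*(-6 + 18) = -1 + 216*12 = -1 + 2592 = 2591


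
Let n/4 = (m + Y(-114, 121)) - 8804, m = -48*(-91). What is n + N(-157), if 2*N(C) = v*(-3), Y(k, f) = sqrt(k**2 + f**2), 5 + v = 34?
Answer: -35575/2 + 4*sqrt(27637) ≈ -17123.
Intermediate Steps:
v = 29 (v = -5 + 34 = 29)
Y(k, f) = sqrt(f**2 + k**2)
N(C) = -87/2 (N(C) = (29*(-3))/2 = (1/2)*(-87) = -87/2)
m = 4368
n = -17744 + 4*sqrt(27637) (n = 4*((4368 + sqrt(121**2 + (-114)**2)) - 8804) = 4*((4368 + sqrt(14641 + 12996)) - 8804) = 4*((4368 + sqrt(27637)) - 8804) = 4*(-4436 + sqrt(27637)) = -17744 + 4*sqrt(27637) ≈ -17079.)
n + N(-157) = (-17744 + 4*sqrt(27637)) - 87/2 = -35575/2 + 4*sqrt(27637)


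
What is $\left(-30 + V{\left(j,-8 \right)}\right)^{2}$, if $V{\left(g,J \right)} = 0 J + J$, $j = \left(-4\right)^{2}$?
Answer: $1444$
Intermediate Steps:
$j = 16$
$V{\left(g,J \right)} = J$ ($V{\left(g,J \right)} = 0 + J = J$)
$\left(-30 + V{\left(j,-8 \right)}\right)^{2} = \left(-30 - 8\right)^{2} = \left(-38\right)^{2} = 1444$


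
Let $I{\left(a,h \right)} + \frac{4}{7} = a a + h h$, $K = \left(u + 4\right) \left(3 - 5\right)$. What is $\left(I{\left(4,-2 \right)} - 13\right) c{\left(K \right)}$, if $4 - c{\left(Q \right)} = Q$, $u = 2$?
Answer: $\frac{720}{7} \approx 102.86$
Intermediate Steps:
$K = -12$ ($K = \left(2 + 4\right) \left(3 - 5\right) = 6 \left(-2\right) = -12$)
$c{\left(Q \right)} = 4 - Q$
$I{\left(a,h \right)} = - \frac{4}{7} + a^{2} + h^{2}$ ($I{\left(a,h \right)} = - \frac{4}{7} + \left(a a + h h\right) = - \frac{4}{7} + \left(a^{2} + h^{2}\right) = - \frac{4}{7} + a^{2} + h^{2}$)
$\left(I{\left(4,-2 \right)} - 13\right) c{\left(K \right)} = \left(\left(- \frac{4}{7} + 4^{2} + \left(-2\right)^{2}\right) - 13\right) \left(4 - -12\right) = \left(\left(- \frac{4}{7} + 16 + 4\right) - 13\right) \left(4 + 12\right) = \left(\frac{136}{7} - 13\right) 16 = \frac{45}{7} \cdot 16 = \frac{720}{7}$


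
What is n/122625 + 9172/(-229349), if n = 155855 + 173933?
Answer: 74511831512/28123921125 ≈ 2.6494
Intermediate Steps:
n = 329788
n/122625 + 9172/(-229349) = 329788/122625 + 9172/(-229349) = 329788*(1/122625) + 9172*(-1/229349) = 329788/122625 - 9172/229349 = 74511831512/28123921125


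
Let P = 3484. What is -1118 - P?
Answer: -4602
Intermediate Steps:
-1118 - P = -1118 - 1*3484 = -1118 - 3484 = -4602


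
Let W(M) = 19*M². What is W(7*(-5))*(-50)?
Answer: -1163750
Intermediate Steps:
W(7*(-5))*(-50) = (19*(7*(-5))²)*(-50) = (19*(-35)²)*(-50) = (19*1225)*(-50) = 23275*(-50) = -1163750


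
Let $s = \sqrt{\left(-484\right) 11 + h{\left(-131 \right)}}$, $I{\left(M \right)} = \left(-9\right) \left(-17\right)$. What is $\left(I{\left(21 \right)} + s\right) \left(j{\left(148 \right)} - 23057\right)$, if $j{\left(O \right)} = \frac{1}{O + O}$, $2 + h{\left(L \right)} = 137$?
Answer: $- \frac{1044205263}{296} - \frac{6824871 i \sqrt{5189}}{296} \approx -3.5277 \cdot 10^{6} - 1.6609 \cdot 10^{6} i$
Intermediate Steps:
$h{\left(L \right)} = 135$ ($h{\left(L \right)} = -2 + 137 = 135$)
$j{\left(O \right)} = \frac{1}{2 O}$
$I{\left(M \right)} = 153$
$s = i \sqrt{5189}$ ($s = \sqrt{\left(-484\right) 11 + 135} = \sqrt{-5324 + 135} = \sqrt{-5189} = i \sqrt{5189} \approx 72.035 i$)
$\left(I{\left(21 \right)} + s\right) \left(j{\left(148 \right)} - 23057\right) = \left(153 + i \sqrt{5189}\right) \left(\frac{1}{2 \cdot 148} - 23057\right) = \left(153 + i \sqrt{5189}\right) \left(\frac{1}{2} \cdot \frac{1}{148} - 23057\right) = \left(153 + i \sqrt{5189}\right) \left(\frac{1}{296} - 23057\right) = \left(153 + i \sqrt{5189}\right) \left(- \frac{6824871}{296}\right) = - \frac{1044205263}{296} - \frac{6824871 i \sqrt{5189}}{296}$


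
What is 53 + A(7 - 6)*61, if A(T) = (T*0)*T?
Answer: 53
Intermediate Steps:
A(T) = 0 (A(T) = 0*T = 0)
53 + A(7 - 6)*61 = 53 + 0*61 = 53 + 0 = 53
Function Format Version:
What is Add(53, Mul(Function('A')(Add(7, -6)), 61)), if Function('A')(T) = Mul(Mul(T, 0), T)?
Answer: 53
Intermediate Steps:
Function('A')(T) = 0 (Function('A')(T) = Mul(0, T) = 0)
Add(53, Mul(Function('A')(Add(7, -6)), 61)) = Add(53, Mul(0, 61)) = Add(53, 0) = 53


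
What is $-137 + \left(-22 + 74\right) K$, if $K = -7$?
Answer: $-501$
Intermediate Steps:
$-137 + \left(-22 + 74\right) K = -137 + \left(-22 + 74\right) \left(-7\right) = -137 + 52 \left(-7\right) = -137 - 364 = -501$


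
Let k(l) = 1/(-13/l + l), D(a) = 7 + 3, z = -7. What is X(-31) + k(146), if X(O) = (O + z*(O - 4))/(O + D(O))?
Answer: -1518592/149121 ≈ -10.184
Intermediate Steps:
D(a) = 10
k(l) = 1/(l - 13/l)
X(O) = (28 - 6*O)/(10 + O) (X(O) = (O - 7*(O - 4))/(O + 10) = (O - 7*(-4 + O))/(10 + O) = (O + (28 - 7*O))/(10 + O) = (28 - 6*O)/(10 + O))
X(-31) + k(146) = 2*(14 - 3*(-31))/(10 - 31) + 146/(-13 + 146²) = 2*(14 + 93)/(-21) + 146/(-13 + 21316) = 2*(-1/21)*107 + 146/21303 = -214/21 + 146*(1/21303) = -214/21 + 146/21303 = -1518592/149121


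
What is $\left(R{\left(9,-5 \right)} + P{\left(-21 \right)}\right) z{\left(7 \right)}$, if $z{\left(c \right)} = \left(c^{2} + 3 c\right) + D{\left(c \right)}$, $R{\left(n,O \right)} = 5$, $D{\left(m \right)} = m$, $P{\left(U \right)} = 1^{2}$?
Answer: $462$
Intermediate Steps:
$P{\left(U \right)} = 1$
$z{\left(c \right)} = c^{2} + 4 c$ ($z{\left(c \right)} = \left(c^{2} + 3 c\right) + c = c^{2} + 4 c$)
$\left(R{\left(9,-5 \right)} + P{\left(-21 \right)}\right) z{\left(7 \right)} = \left(5 + 1\right) 7 \left(4 + 7\right) = 6 \cdot 7 \cdot 11 = 6 \cdot 77 = 462$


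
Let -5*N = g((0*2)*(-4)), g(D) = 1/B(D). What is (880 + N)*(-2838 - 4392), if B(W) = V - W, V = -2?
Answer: -6363123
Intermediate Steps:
B(W) = -2 - W
g(D) = 1/(-2 - D)
N = ⅒ (N = -(-1)/(5*(2 + (0*2)*(-4))) = -(-1)/(5*(2 + 0*(-4))) = -(-1)/(5*(2 + 0)) = -(-1)/(5*2) = -⅕*(-½) = ⅒ ≈ 0.10000)
(880 + N)*(-2838 - 4392) = (880 + ⅒)*(-2838 - 4392) = (8801/10)*(-7230) = -6363123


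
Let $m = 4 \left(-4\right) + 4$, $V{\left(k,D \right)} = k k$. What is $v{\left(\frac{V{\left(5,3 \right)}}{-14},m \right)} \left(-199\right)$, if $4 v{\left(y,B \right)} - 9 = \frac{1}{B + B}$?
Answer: $- \frac{42785}{96} \approx -445.68$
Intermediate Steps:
$V{\left(k,D \right)} = k^{2}$
$m = -12$ ($m = -16 + 4 = -12$)
$v{\left(y,B \right)} = \frac{9}{4} + \frac{1}{8 B}$ ($v{\left(y,B \right)} = \frac{9}{4} + \frac{1}{4 \left(B + B\right)} = \frac{9}{4} + \frac{1}{4 \cdot 2 B} = \frac{9}{4} + \frac{\frac{1}{2} \frac{1}{B}}{4} = \frac{9}{4} + \frac{1}{8 B}$)
$v{\left(\frac{V{\left(5,3 \right)}}{-14},m \right)} \left(-199\right) = \frac{1 + 18 \left(-12\right)}{8 \left(-12\right)} \left(-199\right) = \frac{1}{8} \left(- \frac{1}{12}\right) \left(1 - 216\right) \left(-199\right) = \frac{1}{8} \left(- \frac{1}{12}\right) \left(-215\right) \left(-199\right) = \frac{215}{96} \left(-199\right) = - \frac{42785}{96}$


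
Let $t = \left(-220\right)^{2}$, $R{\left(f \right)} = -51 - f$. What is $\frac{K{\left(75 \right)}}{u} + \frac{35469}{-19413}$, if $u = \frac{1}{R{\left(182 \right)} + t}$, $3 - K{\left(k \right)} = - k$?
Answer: $\frac{8103901141}{2157} \approx 3.757 \cdot 10^{6}$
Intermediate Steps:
$K{\left(k \right)} = 3 + k$ ($K{\left(k \right)} = 3 - - k = 3 + k$)
$t = 48400$
$u = \frac{1}{48167}$ ($u = \frac{1}{\left(-51 - 182\right) + 48400} = \frac{1}{-233 + 48400} = \frac{1}{48167} \approx 2.0761 \cdot 10^{-5}$)
$\frac{K{\left(75 \right)}}{u} + \frac{35469}{-19413} = \left(3 + 75\right) \frac{1}{\frac{1}{48167}} + \frac{35469}{-19413} = 78 \cdot 48167 + 35469 \left(- \frac{1}{19413}\right) = 3757026 - \frac{3941}{2157} = \frac{8103901141}{2157}$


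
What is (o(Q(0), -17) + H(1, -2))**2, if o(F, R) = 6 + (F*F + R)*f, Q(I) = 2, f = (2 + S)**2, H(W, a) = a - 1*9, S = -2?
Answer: 25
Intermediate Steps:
H(W, a) = -9 + a (H(W, a) = a - 9 = -9 + a)
f = 0 (f = (2 - 2)**2 = 0**2 = 0)
o(F, R) = 6 (o(F, R) = 6 + (F*F + R)*0 = 6 + (F**2 + R)*0 = 6 + (R + F**2)*0 = 6 + 0 = 6)
(o(Q(0), -17) + H(1, -2))**2 = (6 + (-9 - 2))**2 = (6 - 11)**2 = (-5)**2 = 25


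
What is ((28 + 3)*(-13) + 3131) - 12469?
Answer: -9741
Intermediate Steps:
((28 + 3)*(-13) + 3131) - 12469 = (31*(-13) + 3131) - 12469 = (-403 + 3131) - 12469 = 2728 - 12469 = -9741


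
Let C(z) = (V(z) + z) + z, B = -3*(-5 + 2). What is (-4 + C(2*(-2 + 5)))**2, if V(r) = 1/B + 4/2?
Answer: 8281/81 ≈ 102.23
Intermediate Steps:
B = 9 (B = -3*(-3) = 9)
V(r) = 19/9 (V(r) = 1/9 + 4/2 = 1*(1/9) + 4*(1/2) = 1/9 + 2 = 19/9)
C(z) = 19/9 + 2*z (C(z) = (19/9 + z) + z = 19/9 + 2*z)
(-4 + C(2*(-2 + 5)))**2 = (-4 + (19/9 + 2*(2*(-2 + 5))))**2 = (-4 + (19/9 + 2*(2*3)))**2 = (-4 + (19/9 + 2*6))**2 = (-4 + (19/9 + 12))**2 = (-4 + 127/9)**2 = (91/9)**2 = 8281/81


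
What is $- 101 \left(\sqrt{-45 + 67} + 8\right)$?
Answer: $-808 - 101 \sqrt{22} \approx -1281.7$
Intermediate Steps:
$- 101 \left(\sqrt{-45 + 67} + 8\right) = - 101 \left(\sqrt{22} + 8\right) = - 101 \left(8 + \sqrt{22}\right) = -808 - 101 \sqrt{22}$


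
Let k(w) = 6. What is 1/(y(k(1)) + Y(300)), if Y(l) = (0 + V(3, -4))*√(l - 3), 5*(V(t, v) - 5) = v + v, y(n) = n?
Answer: -50/28311 + 85*√33/28311 ≈ 0.015481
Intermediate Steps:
V(t, v) = 5 + 2*v/5 (V(t, v) = 5 + (v + v)/5 = 5 + (2*v)/5 = 5 + 2*v/5)
Y(l) = 17*√(-3 + l)/5 (Y(l) = (0 + (5 + (⅖)*(-4)))*√(l - 3) = (0 + (5 - 8/5))*√(-3 + l) = (0 + 17/5)*√(-3 + l) = 17*√(-3 + l)/5)
1/(y(k(1)) + Y(300)) = 1/(6 + 17*√(-3 + 300)/5) = 1/(6 + 17*√297/5) = 1/(6 + 17*(3*√33)/5) = 1/(6 + 51*√33/5)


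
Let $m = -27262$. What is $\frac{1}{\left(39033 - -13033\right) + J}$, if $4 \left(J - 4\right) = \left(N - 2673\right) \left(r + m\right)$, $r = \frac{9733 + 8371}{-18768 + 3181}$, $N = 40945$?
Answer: $- \frac{1199}{312701428998} \approx -3.8343 \cdot 10^{-9}$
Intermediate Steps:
$r = - \frac{18104}{15587}$ ($r = \frac{18104}{-15587} = 18104 \left(- \frac{1}{15587}\right) = - \frac{18104}{15587} \approx -1.1615$)
$J = - \frac{312763856132}{1199}$ ($J = 4 + \frac{\left(40945 - 2673\right) \left(- \frac{18104}{15587} - 27262\right)}{4} = 4 + \frac{38272 \left(- \frac{424950898}{15587}\right)}{4} = 4 + \frac{1}{4} \left(- \frac{1251055443712}{1199}\right) = 4 - \frac{312763860928}{1199} = - \frac{312763856132}{1199} \approx -2.6085 \cdot 10^{8}$)
$\frac{1}{\left(39033 - -13033\right) + J} = \frac{1}{\left(39033 - -13033\right) - \frac{312763856132}{1199}} = \frac{1}{\left(39033 + 13033\right) - \frac{312763856132}{1199}} = \frac{1}{52066 - \frac{312763856132}{1199}} = \frac{1}{- \frac{312701428998}{1199}} = - \frac{1199}{312701428998}$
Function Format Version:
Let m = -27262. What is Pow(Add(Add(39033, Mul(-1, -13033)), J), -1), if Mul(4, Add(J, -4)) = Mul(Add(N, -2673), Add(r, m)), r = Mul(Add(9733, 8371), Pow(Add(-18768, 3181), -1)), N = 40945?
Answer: Rational(-1199, 312701428998) ≈ -3.8343e-9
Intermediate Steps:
r = Rational(-18104, 15587) (r = Mul(18104, Pow(-15587, -1)) = Mul(18104, Rational(-1, 15587)) = Rational(-18104, 15587) ≈ -1.1615)
J = Rational(-312763856132, 1199) (J = Add(4, Mul(Rational(1, 4), Mul(Add(40945, -2673), Add(Rational(-18104, 15587), -27262)))) = Add(4, Mul(Rational(1, 4), Mul(38272, Rational(-424950898, 15587)))) = Add(4, Mul(Rational(1, 4), Rational(-1251055443712, 1199))) = Add(4, Rational(-312763860928, 1199)) = Rational(-312763856132, 1199) ≈ -2.6085e+8)
Pow(Add(Add(39033, Mul(-1, -13033)), J), -1) = Pow(Add(Add(39033, Mul(-1, -13033)), Rational(-312763856132, 1199)), -1) = Pow(Add(Add(39033, 13033), Rational(-312763856132, 1199)), -1) = Pow(Add(52066, Rational(-312763856132, 1199)), -1) = Pow(Rational(-312701428998, 1199), -1) = Rational(-1199, 312701428998)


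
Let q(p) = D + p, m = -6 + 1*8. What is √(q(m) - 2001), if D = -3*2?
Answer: I*√2005 ≈ 44.777*I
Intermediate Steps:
D = -6
m = 2 (m = -6 + 8 = 2)
q(p) = -6 + p
√(q(m) - 2001) = √((-6 + 2) - 2001) = √(-4 - 2001) = √(-2005) = I*√2005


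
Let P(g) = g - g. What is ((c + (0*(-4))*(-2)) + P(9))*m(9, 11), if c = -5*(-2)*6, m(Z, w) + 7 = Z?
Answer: 120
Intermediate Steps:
m(Z, w) = -7 + Z
c = 60 (c = 10*6 = 60)
P(g) = 0
((c + (0*(-4))*(-2)) + P(9))*m(9, 11) = ((60 + (0*(-4))*(-2)) + 0)*(-7 + 9) = ((60 + 0*(-2)) + 0)*2 = ((60 + 0) + 0)*2 = (60 + 0)*2 = 60*2 = 120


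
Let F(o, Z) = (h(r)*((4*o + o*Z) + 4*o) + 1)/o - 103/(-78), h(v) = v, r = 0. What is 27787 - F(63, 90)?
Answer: 45512917/1638 ≈ 27786.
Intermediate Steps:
F(o, Z) = 103/78 + 1/o (F(o, Z) = (0*((4*o + o*Z) + 4*o) + 1)/o - 103/(-78) = (0*((4*o + Z*o) + 4*o) + 1)/o - 103*(-1/78) = (0*(8*o + Z*o) + 1)/o + 103/78 = (0 + 1)/o + 103/78 = 1/o + 103/78 = 103/78 + 1/o)
27787 - F(63, 90) = 27787 - (103/78 + 1/63) = 27787 - 1*2189/1638 = 27787 - 2189/1638 = 45512917/1638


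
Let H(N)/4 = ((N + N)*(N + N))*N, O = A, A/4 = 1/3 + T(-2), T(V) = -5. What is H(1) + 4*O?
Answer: -176/3 ≈ -58.667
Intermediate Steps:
A = -56/3 (A = 4*(1/3 - 5) = 4*(-14/3) = -56/3 ≈ -18.667)
O = -56/3 ≈ -18.667
H(N) = 16*N**3 (H(N) = 4*(((N + N)*(N + N))*N) = 4*(((2*N)*(2*N))*N) = 4*((4*N**2)*N) = 4*(4*N**3) = 16*N**3)
H(1) + 4*O = 16*1**3 + 4*(-56/3) = 16*1 - 224/3 = 16 - 224/3 = -176/3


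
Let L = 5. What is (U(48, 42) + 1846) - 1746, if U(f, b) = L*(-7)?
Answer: 65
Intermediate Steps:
U(f, b) = -35 (U(f, b) = 5*(-7) = -35)
(U(48, 42) + 1846) - 1746 = (-35 + 1846) - 1746 = 1811 - 1746 = 65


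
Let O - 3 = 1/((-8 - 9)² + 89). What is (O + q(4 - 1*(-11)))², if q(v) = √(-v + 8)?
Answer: 288037/142884 + 1135*I*√7/189 ≈ 2.0159 + 15.889*I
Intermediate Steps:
q(v) = √(8 - v)
O = 1135/378 (O = 3 + 1/((-8 - 9)² + 89) = 3 + 1/((-17)² + 89) = 3 + 1/(289 + 89) = 3 + 1/378 = 1135/378 ≈ 3.0026)
(O + q(4 - 1*(-11)))² = (1135/378 + √(8 - (4 - 1*(-11))))² = (1135/378 + √(8 - (4 + 11)))² = (1135/378 + √(8 - 1*15))² = (1135/378 + √(8 - 15))² = (1135/378 + √(-7))² = (1135/378 + I*√7)²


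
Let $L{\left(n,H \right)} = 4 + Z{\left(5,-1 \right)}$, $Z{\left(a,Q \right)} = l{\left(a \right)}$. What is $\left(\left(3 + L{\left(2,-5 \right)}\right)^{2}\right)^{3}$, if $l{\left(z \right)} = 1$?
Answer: $262144$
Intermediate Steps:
$Z{\left(a,Q \right)} = 1$
$L{\left(n,H \right)} = 5$ ($L{\left(n,H \right)} = 4 + 1 = 5$)
$\left(\left(3 + L{\left(2,-5 \right)}\right)^{2}\right)^{3} = \left(\left(3 + 5\right)^{2}\right)^{3} = \left(8^{2}\right)^{3} = 64^{3} = 262144$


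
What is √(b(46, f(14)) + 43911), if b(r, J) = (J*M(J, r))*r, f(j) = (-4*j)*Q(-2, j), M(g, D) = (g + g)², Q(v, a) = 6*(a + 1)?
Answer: 3*I*√2617380859121 ≈ 4.8535e+6*I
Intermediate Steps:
Q(v, a) = 6 + 6*a (Q(v, a) = 6*(1 + a) = 6 + 6*a)
M(g, D) = 4*g² (M(g, D) = (2*g)² = 4*g²)
f(j) = -4*j*(6 + 6*j) (f(j) = (-4*j)*(6 + 6*j) = -4*j*(6 + 6*j))
b(r, J) = 4*r*J³ (b(r, J) = (J*(4*J²))*r = (4*J³)*r = 4*r*J³)
√(b(46, f(14)) + 43911) = √(4*46*(-24*14*(1 + 14))³ + 43911) = √(4*46*(-24*14*15)³ + 43911) = √(4*46*(-5040)³ + 43911) = √(4*46*(-128024064000) + 43911) = √(-23556427776000 + 43911) = √(-23556427732089) = 3*I*√2617380859121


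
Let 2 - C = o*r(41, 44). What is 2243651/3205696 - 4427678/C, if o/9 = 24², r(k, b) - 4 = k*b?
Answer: 17611395036029/15022965364160 ≈ 1.1723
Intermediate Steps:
r(k, b) = 4 + b*k (r(k, b) = 4 + k*b = 4 + b*k)
o = 5184 (o = 9*24² = 9*576 = 5184)
C = -9372670 (C = 2 - 5184*(4 + 44*41) = 2 - 5184*(4 + 1804) = 2 - 5184*1808 = 2 - 1*9372672 = 2 - 9372672 = -9372670)
2243651/3205696 - 4427678/C = 2243651/3205696 - 4427678/(-9372670) = 2243651*(1/3205696) - 4427678*(-1/9372670) = 2243651/3205696 + 2213839/4686335 = 17611395036029/15022965364160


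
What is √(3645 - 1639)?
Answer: √2006 ≈ 44.788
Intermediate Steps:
√(3645 - 1639) = √2006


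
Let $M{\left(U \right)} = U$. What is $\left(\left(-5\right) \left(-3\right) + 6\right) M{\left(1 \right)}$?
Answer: $21$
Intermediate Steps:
$\left(\left(-5\right) \left(-3\right) + 6\right) M{\left(1 \right)} = \left(\left(-5\right) \left(-3\right) + 6\right) 1 = \left(15 + 6\right) 1 = 21 \cdot 1 = 21$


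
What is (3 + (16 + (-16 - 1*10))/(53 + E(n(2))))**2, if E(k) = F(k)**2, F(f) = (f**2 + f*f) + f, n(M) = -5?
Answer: 9684544/1079521 ≈ 8.9711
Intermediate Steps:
F(f) = f + 2*f**2 (F(f) = (f**2 + f**2) + f = 2*f**2 + f = f + 2*f**2)
E(k) = k**2*(1 + 2*k)**2 (E(k) = (k*(1 + 2*k))**2 = k**2*(1 + 2*k)**2)
(3 + (16 + (-16 - 1*10))/(53 + E(n(2))))**2 = (3 + (16 + (-16 - 1*10))/(53 + (-5)**2*(1 + 2*(-5))**2))**2 = (3 + (16 + (-16 - 10))/(53 + 25*(1 - 10)**2))**2 = (3 + (16 - 26)/(53 + 25*(-9)**2))**2 = (3 - 10/(53 + 25*81))**2 = (3 - 10/(53 + 2025))**2 = (3 - 10/2078)**2 = (3 - 10*1/2078)**2 = (3 - 5/1039)**2 = (3112/1039)**2 = 9684544/1079521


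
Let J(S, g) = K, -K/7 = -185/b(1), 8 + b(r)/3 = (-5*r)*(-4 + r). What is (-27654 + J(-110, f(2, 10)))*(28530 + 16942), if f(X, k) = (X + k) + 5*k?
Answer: -3764035744/3 ≈ -1.2547e+9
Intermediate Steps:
b(r) = -24 - 15*r*(-4 + r) (b(r) = -24 + 3*((-5*r)*(-4 + r)) = -24 + 3*(-5*r*(-4 + r)) = -24 - 15*r*(-4 + r))
f(X, k) = X + 6*k
K = 185/3 (K = -(-1295)/(-24 - 15*1² + 60*1) = -(-1295)/(-24 - 15*1 + 60) = -(-1295)/(-24 - 15 + 60) = -(-1295)/21 = -7*(-185/21) = 185/3 ≈ 61.667)
J(S, g) = 185/3
(-27654 + J(-110, f(2, 10)))*(28530 + 16942) = (-27654 + 185/3)*(28530 + 16942) = -82777/3*45472 = -3764035744/3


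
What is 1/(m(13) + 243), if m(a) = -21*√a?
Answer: 27/5924 + 7*√13/17772 ≈ 0.0059779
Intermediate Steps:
1/(m(13) + 243) = 1/(-21*√13 + 243) = 1/(243 - 21*√13)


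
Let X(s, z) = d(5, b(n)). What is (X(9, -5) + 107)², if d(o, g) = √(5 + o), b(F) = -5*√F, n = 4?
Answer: (107 + √10)² ≈ 12136.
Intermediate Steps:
X(s, z) = √10 (X(s, z) = √(5 + 5) = √10)
(X(9, -5) + 107)² = (√10 + 107)² = (107 + √10)²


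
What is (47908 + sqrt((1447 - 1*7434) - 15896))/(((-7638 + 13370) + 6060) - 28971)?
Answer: -47908/17179 - I*sqrt(21883)/17179 ≈ -2.7888 - 0.008611*I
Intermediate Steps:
(47908 + sqrt((1447 - 1*7434) - 15896))/(((-7638 + 13370) + 6060) - 28971) = (47908 + sqrt((1447 - 7434) - 15896))/((5732 + 6060) - 28971) = (47908 + sqrt(-5987 - 15896))/(11792 - 28971) = (47908 + sqrt(-21883))/(-17179) = (47908 + I*sqrt(21883))*(-1/17179) = -47908/17179 - I*sqrt(21883)/17179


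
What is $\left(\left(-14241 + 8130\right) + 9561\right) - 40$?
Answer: $3410$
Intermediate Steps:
$\left(\left(-14241 + 8130\right) + 9561\right) - 40 = \left(-6111 + 9561\right) - 40 = 3450 - 40 = 3410$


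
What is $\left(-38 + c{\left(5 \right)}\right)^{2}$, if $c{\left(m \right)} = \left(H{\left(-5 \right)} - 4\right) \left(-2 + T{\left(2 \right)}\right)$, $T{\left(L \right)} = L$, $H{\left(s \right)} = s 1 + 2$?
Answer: $1444$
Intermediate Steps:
$H{\left(s \right)} = 2 + s$ ($H{\left(s \right)} = s + 2 = 2 + s$)
$c{\left(m \right)} = 0$ ($c{\left(m \right)} = \left(\left(2 - 5\right) - 4\right) \left(-2 + 2\right) = \left(-3 - 4\right) 0 = \left(-7\right) 0 = 0$)
$\left(-38 + c{\left(5 \right)}\right)^{2} = \left(-38 + 0\right)^{2} = \left(-38\right)^{2} = 1444$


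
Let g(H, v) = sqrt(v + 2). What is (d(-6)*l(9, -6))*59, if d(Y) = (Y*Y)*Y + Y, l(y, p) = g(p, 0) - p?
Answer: -78588 - 13098*sqrt(2) ≈ -97111.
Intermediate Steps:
g(H, v) = sqrt(2 + v)
l(y, p) = sqrt(2) - p (l(y, p) = sqrt(2 + 0) - p = sqrt(2) - p)
d(Y) = Y + Y**3 (d(Y) = Y**2*Y + Y = Y**3 + Y = Y + Y**3)
(d(-6)*l(9, -6))*59 = ((-6 + (-6)**3)*(sqrt(2) - 1*(-6)))*59 = ((-6 - 216)*(sqrt(2) + 6))*59 = -222*(6 + sqrt(2))*59 = (-1332 - 222*sqrt(2))*59 = -78588 - 13098*sqrt(2)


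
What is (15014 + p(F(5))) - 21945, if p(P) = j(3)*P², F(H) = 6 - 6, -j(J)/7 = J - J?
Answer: -6931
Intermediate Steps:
j(J) = 0 (j(J) = -7*(J - J) = -7*0 = 0)
F(H) = 0
p(P) = 0 (p(P) = 0*P² = 0)
(15014 + p(F(5))) - 21945 = (15014 + 0) - 21945 = 15014 - 21945 = -6931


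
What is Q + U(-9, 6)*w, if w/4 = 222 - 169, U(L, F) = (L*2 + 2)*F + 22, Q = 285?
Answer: -15403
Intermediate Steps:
U(L, F) = 22 + F*(2 + 2*L) (U(L, F) = (2*L + 2)*F + 22 = (2 + 2*L)*F + 22 = F*(2 + 2*L) + 22 = 22 + F*(2 + 2*L))
w = 212 (w = 4*(222 - 169) = 4*53 = 212)
Q + U(-9, 6)*w = 285 + (22 + 2*6 + 2*6*(-9))*212 = 285 + (22 + 12 - 108)*212 = 285 - 74*212 = 285 - 15688 = -15403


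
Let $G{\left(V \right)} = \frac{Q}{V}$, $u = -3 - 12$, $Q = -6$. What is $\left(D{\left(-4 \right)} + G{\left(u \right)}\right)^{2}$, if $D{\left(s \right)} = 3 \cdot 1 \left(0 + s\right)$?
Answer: $\frac{3364}{25} \approx 134.56$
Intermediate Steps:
$D{\left(s \right)} = 3 s$ ($D{\left(s \right)} = 3 \cdot 1 s = 3 s$)
$u = -15$ ($u = -3 - 12 = -15$)
$G{\left(V \right)} = - \frac{6}{V}$
$\left(D{\left(-4 \right)} + G{\left(u \right)}\right)^{2} = \left(3 \left(-4\right) - \frac{6}{-15}\right)^{2} = \left(-12 - - \frac{2}{5}\right)^{2} = \left(-12 + \frac{2}{5}\right)^{2} = \left(- \frac{58}{5}\right)^{2} = \frac{3364}{25}$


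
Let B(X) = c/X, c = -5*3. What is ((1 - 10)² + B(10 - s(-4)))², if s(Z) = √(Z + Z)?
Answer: 9*(28620*√2 + 64393*I)/(4*(10*√2 + 23*I)) ≈ 6337.8 - 62.548*I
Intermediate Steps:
c = -15
s(Z) = √2*√Z (s(Z) = √(2*Z) = √2*√Z)
B(X) = -15/X
((1 - 10)² + B(10 - s(-4)))² = ((1 - 10)² - 15/(10 - √2*√(-4)))² = ((-9)² - 15/(10 - √2*2*I))² = (81 - 15/(10 - 2*I*√2))²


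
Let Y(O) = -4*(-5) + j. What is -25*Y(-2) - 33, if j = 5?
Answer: -658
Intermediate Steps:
Y(O) = 25 (Y(O) = -4*(-5) + 5 = 20 + 5 = 25)
-25*Y(-2) - 33 = -25*25 - 33 = -625 - 33 = -658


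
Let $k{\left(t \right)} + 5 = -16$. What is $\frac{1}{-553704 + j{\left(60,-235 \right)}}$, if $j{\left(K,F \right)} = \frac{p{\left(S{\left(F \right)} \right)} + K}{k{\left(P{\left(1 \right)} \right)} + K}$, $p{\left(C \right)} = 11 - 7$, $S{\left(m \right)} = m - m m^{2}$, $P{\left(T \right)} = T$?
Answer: $- \frac{39}{21594392} \approx -1.806 \cdot 10^{-6}$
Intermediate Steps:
$S{\left(m \right)} = m - m^{3}$
$p{\left(C \right)} = 4$ ($p{\left(C \right)} = 11 - 7 = 4$)
$k{\left(t \right)} = -21$ ($k{\left(t \right)} = -5 - 16 = -21$)
$j{\left(K,F \right)} = \frac{4 + K}{-21 + K}$
$\frac{1}{-553704 + j{\left(60,-235 \right)}} = \frac{1}{-553704 + \frac{4 + 60}{-21 + 60}} = \frac{1}{-553704 + \frac{1}{39} \cdot 64} = \frac{1}{-553704 + \frac{64}{39}} = \frac{1}{- \frac{21594392}{39}} = - \frac{39}{21594392}$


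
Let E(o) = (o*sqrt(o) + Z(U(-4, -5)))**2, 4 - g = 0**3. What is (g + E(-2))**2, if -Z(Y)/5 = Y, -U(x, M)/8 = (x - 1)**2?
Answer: 999960000016 - 7999968000*I*sqrt(2) ≈ 9.9996e+11 - 1.1314e+10*I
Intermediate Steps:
g = 4 (g = 4 - 1*0**3 = 4 - 1*0 = 4 + 0 = 4)
U(x, M) = -8*(-1 + x)**2 (U(x, M) = -8*(x - 1)**2 = -8*(-1 + x)**2)
Z(Y) = -5*Y
E(o) = (1000 + o**(3/2))**2 (E(o) = (o*sqrt(o) - (-40)*(-1 - 4)**2)**2 = (o**(3/2) - (-40)*(-5)**2)**2 = (o**(3/2) - (-40)*25)**2 = (o**(3/2) - 5*(-200))**2 = (o**(3/2) + 1000)**2 = (1000 + o**(3/2))**2)
(g + E(-2))**2 = (4 + (1000 + (-2)**(3/2))**2)**2 = (4 + (1000 - 2*I*sqrt(2))**2)**2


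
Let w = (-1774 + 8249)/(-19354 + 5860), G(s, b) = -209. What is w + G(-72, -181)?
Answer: -2826721/13494 ≈ -209.48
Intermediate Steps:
w = -6475/13494 (w = 6475/(-13494) = 6475*(-1/13494) = -6475/13494 ≈ -0.47984)
w + G(-72, -181) = -6475/13494 - 209 = -2826721/13494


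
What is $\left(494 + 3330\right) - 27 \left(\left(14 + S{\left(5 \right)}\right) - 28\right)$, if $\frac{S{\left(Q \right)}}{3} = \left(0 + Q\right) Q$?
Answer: $2177$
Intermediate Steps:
$S{\left(Q \right)} = 3 Q^{2}$ ($S{\left(Q \right)} = 3 \left(0 + Q\right) Q = 3 Q Q = 3 Q^{2}$)
$\left(494 + 3330\right) - 27 \left(\left(14 + S{\left(5 \right)}\right) - 28\right) = \left(494 + 3330\right) - 27 \left(\left(14 + 3 \cdot 5^{2}\right) - 28\right) = 3824 - 27 \left(\left(14 + 3 \cdot 25\right) - 28\right) = 3824 - 27 \left(\left(14 + 75\right) - 28\right) = 3824 - 27 \left(89 - 28\right) = 3824 - 1647 = 2177$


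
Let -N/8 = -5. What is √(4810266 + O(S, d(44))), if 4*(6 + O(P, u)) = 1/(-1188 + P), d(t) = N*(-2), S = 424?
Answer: √2807729520769/764 ≈ 2193.2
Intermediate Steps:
N = 40 (N = -8*(-5) = 40)
d(t) = -80 (d(t) = 40*(-2) = -80)
O(P, u) = -6 + 1/(4*(-1188 + P))
√(4810266 + O(S, d(44))) = √(4810266 + (28513 - 24*424)/(4*(-1188 + 424))) = √(4810266 + (¼)*(28513 - 10176)/(-764)) = √(4810266 + (¼)*(-1/764)*18337) = √(4810266 - 18337/3056) = √(14700154559/3056) = √2807729520769/764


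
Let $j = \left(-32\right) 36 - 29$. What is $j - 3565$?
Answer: $-4746$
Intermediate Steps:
$j = -1181$ ($j = -1152 - 29 = -1181$)
$j - 3565 = -1181 - 3565 = -4746$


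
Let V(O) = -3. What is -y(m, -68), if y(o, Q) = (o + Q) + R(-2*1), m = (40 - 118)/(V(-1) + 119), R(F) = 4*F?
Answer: 4447/58 ≈ 76.672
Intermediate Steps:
m = -39/58 (m = (40 - 118)/(-3 + 119) = -78/116 = -78*1/116 = -39/58 ≈ -0.67241)
y(o, Q) = -8 + Q + o (y(o, Q) = (o + Q) + 4*(-2*1) = (Q + o) + 4*(-2) = (Q + o) - 8 = -8 + Q + o)
-y(m, -68) = -(-8 - 68 - 39/58) = -1*(-4447/58) = 4447/58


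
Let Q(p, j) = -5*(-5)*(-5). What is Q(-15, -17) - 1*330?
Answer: -455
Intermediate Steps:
Q(p, j) = -125 (Q(p, j) = 25*(-5) = -125)
Q(-15, -17) - 1*330 = -125 - 1*330 = -125 - 330 = -455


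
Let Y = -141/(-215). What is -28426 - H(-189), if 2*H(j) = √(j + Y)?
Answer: -28426 - I*√8706210/430 ≈ -28426.0 - 6.8619*I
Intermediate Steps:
Y = 141/215 (Y = -141*(-1/215) = 141/215 ≈ 0.65581)
H(j) = √(141/215 + j)/2 (H(j) = √(j + 141/215)/2 = √(141/215 + j)/2)
-28426 - H(-189) = -28426 - √(30315 + 46225*(-189))/430 = -28426 - √(30315 - 8736525)/430 = -28426 - √(-8706210)/430 = -28426 - I*√8706210/430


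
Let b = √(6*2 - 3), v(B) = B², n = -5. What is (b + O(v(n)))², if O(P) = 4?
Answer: 49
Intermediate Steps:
b = 3 (b = √(12 - 3) = √9 = 3)
(b + O(v(n)))² = (3 + 4)² = 7² = 49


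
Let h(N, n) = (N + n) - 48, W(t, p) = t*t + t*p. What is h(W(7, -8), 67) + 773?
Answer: 785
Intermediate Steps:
W(t, p) = t² + p*t
h(N, n) = -48 + N + n
h(W(7, -8), 67) + 773 = (-48 + 7*(-8 + 7) + 67) + 773 = (-48 + 7*(-1) + 67) + 773 = (-48 - 7 + 67) + 773 = 12 + 773 = 785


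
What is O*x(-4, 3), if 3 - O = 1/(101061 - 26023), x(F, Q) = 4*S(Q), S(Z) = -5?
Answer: -2251130/37519 ≈ -60.000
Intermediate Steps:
x(F, Q) = -20 (x(F, Q) = 4*(-5) = -20)
O = 225113/75038 (O = 3 - 1/(101061 - 26023) = 3 - 1/75038 = 225113/75038 ≈ 3.0000)
O*x(-4, 3) = (225113/75038)*(-20) = -2251130/37519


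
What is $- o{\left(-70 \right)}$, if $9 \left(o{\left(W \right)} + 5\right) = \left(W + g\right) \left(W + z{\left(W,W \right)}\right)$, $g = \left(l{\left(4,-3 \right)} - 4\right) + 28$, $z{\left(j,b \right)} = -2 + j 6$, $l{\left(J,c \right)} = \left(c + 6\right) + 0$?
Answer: $- \frac{7037}{3} \approx -2345.7$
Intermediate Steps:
$l{\left(J,c \right)} = 6 + c$ ($l{\left(J,c \right)} = \left(6 + c\right) + 0 = 6 + c$)
$z{\left(j,b \right)} = -2 + 6 j$
$g = 27$ ($g = \left(\left(6 - 3\right) - 4\right) + 28 = \left(3 - 4\right) + 28 = -1 + 28 = 27$)
$o{\left(W \right)} = -5 + \frac{\left(-2 + 7 W\right) \left(27 + W\right)}{9}$ ($o{\left(W \right)} = -5 + \frac{\left(W + 27\right) \left(W + \left(-2 + 6 W\right)\right)}{9} = -5 + \frac{\left(27 + W\right) \left(-2 + 7 W\right)}{9} = -5 + \frac{\left(-2 + 7 W\right) \left(27 + W\right)}{9}$)
$- o{\left(-70 \right)} = - (-11 + \frac{7 \left(-70\right)^{2}}{9} + \frac{187}{9} \left(-70\right)) = - (-11 + \frac{7}{9} \cdot 4900 - \frac{13090}{9}) = - (-11 + \frac{34300}{9} - \frac{13090}{9}) = \left(-1\right) \frac{7037}{3} = - \frac{7037}{3}$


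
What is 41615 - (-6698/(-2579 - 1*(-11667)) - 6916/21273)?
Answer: 574685190923/13809216 ≈ 41616.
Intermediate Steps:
41615 - (-6698/(-2579 - 1*(-11667)) - 6916/21273) = 41615 - (-6698/(-2579 + 11667) - 6916*1/21273) = 41615 - (-6698/9088 - 988/3039) = 41615 - (-6698*1/9088 - 988/3039) = 41615 - (-3349/4544 - 988/3039) = 41615 - 1*(-14667083/13809216) = 41615 + 14667083/13809216 = 574685190923/13809216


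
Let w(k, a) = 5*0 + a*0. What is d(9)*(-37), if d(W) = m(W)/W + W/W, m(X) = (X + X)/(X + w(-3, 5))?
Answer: -407/9 ≈ -45.222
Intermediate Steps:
w(k, a) = 0 (w(k, a) = 0 + 0 = 0)
m(X) = 2 (m(X) = (X + X)/(X + 0) = (2*X)/X = 2)
d(W) = 1 + 2/W (d(W) = 2/W + W/W = 2/W + 1 = 1 + 2/W)
d(9)*(-37) = ((2 + 9)/9)*(-37) = ((1/9)*11)*(-37) = (11/9)*(-37) = -407/9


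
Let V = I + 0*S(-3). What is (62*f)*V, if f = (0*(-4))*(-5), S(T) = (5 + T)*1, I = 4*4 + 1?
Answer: 0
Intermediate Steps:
I = 17 (I = 16 + 1 = 17)
S(T) = 5 + T
f = 0 (f = 0*(-5) = 0)
V = 17 (V = 17 + 0*(5 - 3) = 17 + 0*2 = 17 + 0 = 17)
(62*f)*V = (62*0)*17 = 0*17 = 0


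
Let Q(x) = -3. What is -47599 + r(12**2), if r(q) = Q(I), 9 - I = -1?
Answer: -47602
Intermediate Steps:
I = 10 (I = 9 - 1*(-1) = 9 + 1 = 10)
r(q) = -3
-47599 + r(12**2) = -47599 - 3 = -47602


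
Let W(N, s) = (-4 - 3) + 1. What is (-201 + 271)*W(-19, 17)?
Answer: -420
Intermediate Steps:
W(N, s) = -6 (W(N, s) = -7 + 1 = -6)
(-201 + 271)*W(-19, 17) = (-201 + 271)*(-6) = 70*(-6) = -420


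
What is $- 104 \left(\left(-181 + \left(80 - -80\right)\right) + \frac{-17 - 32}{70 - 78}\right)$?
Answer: $1547$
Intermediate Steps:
$- 104 \left(\left(-181 + \left(80 - -80\right)\right) + \frac{-17 - 32}{70 - 78}\right) = - 104 \left(\left(-181 + \left(80 + 80\right)\right) - \frac{49}{-8}\right) = - 104 \left(\left(-181 + 160\right) - - \frac{49}{8}\right) = - 104 \left(-21 + \frac{49}{8}\right) = \left(-104\right) \left(- \frac{119}{8}\right) = 1547$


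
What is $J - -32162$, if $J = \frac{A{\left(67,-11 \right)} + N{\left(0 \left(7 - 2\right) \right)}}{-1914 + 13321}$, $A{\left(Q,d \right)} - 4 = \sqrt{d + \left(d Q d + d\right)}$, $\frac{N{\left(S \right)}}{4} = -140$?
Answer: $\frac{366871378}{11407} + \frac{7 \sqrt{165}}{11407} \approx 32162.0$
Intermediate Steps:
$N{\left(S \right)} = -560$ ($N{\left(S \right)} = 4 \left(-140\right) = -560$)
$A{\left(Q,d \right)} = 4 + \sqrt{2 d + Q d^{2}}$ ($A{\left(Q,d \right)} = 4 + \sqrt{d + \left(d Q d + d\right)} = 4 + \sqrt{d + \left(Q d d + d\right)} = 4 + \sqrt{d + \left(Q d^{2} + d\right)} = 4 + \sqrt{d + \left(d + Q d^{2}\right)} = 4 + \sqrt{2 d + Q d^{2}}$)
$J = - \frac{556}{11407} + \frac{7 \sqrt{165}}{11407}$ ($J = \frac{\left(4 + \sqrt{- 11 \left(2 + 67 \left(-11\right)\right)}\right) - 560}{-1914 + 13321} = \frac{\left(4 + \sqrt{- 11 \left(2 - 737\right)}\right) - 560}{11407} = \left(\left(4 + \sqrt{\left(-11\right) \left(-735\right)}\right) - 560\right) \frac{1}{11407} = \left(\left(4 + \sqrt{8085}\right) - 560\right) \frac{1}{11407} = \left(\left(4 + 7 \sqrt{165}\right) - 560\right) \frac{1}{11407} = \left(-556 + 7 \sqrt{165}\right) \frac{1}{11407} = - \frac{556}{11407} + \frac{7 \sqrt{165}}{11407} \approx -0.040859$)
$J - -32162 = \left(- \frac{556}{11407} + \frac{7 \sqrt{165}}{11407}\right) - -32162 = \left(- \frac{556}{11407} + \frac{7 \sqrt{165}}{11407}\right) + 32162 = \frac{366871378}{11407} + \frac{7 \sqrt{165}}{11407}$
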